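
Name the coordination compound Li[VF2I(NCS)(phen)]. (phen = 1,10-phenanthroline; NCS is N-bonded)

The 1 lithium counter-ion carries a total charge of +1, so each complex ion is 1−.
Ligand charges: 2×fluoro (-1 each), 1×iodo (-1 each), 1×1,10-phenanthroline (neutral), 1×isothiocyanato (-1 each); total -4. So V + (-4) = 1−, giving V = +3.
The complex ion is anionic, so vanadium takes the -ate form vanadate(III).

lithium difluoroiodoisothiocyanato(1,10-phenanthroline)vanadate(III)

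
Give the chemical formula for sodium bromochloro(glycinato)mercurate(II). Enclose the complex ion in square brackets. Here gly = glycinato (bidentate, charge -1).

Ligands: 1 glycinato (gly, -1), 1 chloro (Cl, -1), 1 bromo (Br, -1). Ligand charge sum = -3.
With Hg in oxidation state +2, the complex ion is [Hg...]^1−.
Charge balance with sodium (+1) requires 1 complex ion per 1 sodium.

Na[HgBrCl(gly)]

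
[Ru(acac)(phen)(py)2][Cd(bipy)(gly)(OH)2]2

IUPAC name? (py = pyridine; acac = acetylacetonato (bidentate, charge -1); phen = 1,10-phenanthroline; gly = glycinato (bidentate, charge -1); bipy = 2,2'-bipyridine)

Both ions are complex: the cation is named first with the plain metal name, the anion second with the -ate form; each ion's ligands are alphabetised independently.
Cadmium is always +2 in its complexes; the anion's ligand charges sum to -3, so the complex anion is 1−.
With 2 anions per cation, the cation must be 2×1 = 2+.
Cation: ligand charges sum to -1; for the ion to be 2+, Ru = +3.

(acetylacetonato)(1,10-phenanthroline)bis(pyridine)ruthenium(III) (2,2'-bipyridine)(glycinato)dihydroxocadmate(II)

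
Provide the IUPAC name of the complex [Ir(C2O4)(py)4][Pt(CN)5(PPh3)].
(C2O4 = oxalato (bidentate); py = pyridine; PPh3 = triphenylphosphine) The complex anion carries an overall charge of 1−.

Both ions are complex: the cation is named first with the plain metal name, the anion second with the -ate form; each ion's ligands are alphabetised independently.
The complex anion is given as 1−; its ligand charges sum to -5, so Pt = +4.
A 1:1 salt means the cation carries the equal and opposite charge, 1+.
Cation: ligand charges sum to -2; for the ion to be 1+, Ir = +3.

oxalatotetrakis(pyridine)iridium(III) pentacyano(triphenylphosphine)platinate(IV)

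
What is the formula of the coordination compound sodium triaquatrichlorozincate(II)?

Ligands: 3 chloro (Cl, -1), 3 aqua (H2O, neutral). Ligand charge sum = -3.
Charge balance with sodium (+1) requires 1 complex ion per 1 sodium.

Na[ZnCl3(H2O)3]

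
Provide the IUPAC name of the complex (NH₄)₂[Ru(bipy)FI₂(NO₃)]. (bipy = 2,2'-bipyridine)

ammonium (2,2'-bipyridine)fluorodiiodonitratoruthenate(II)

The 2 ammonium counter-ions carry a total charge of +2, so each complex ion is 2−.
Ligand charges: 1×nitrato (-1 each), 2×iodo (-1 each), 1×fluoro (-1 each), 1×2,2'-bipyridine (neutral); total -4. So Ru + (-4) = 2−, giving Ru = +2.
The complex ion is anionic, so ruthenium takes the -ate form ruthenate(II).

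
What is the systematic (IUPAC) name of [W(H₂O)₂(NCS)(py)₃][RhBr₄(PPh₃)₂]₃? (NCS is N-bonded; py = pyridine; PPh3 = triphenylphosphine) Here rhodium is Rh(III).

diaquaisothiocyanatotris(pyridine)tungsten(IV) tetrabromobis(triphenylphosphine)rhodate(III)

Both ions are complex: the cation is named first with the plain metal name, the anion second with the -ate form; each ion's ligands are alphabetised independently.
Rh is given as +3; the anion's ligand charges sum to -4, so the complex anion is 1−.
With 3 anions per cation, the cation must be 3×1 = 3+.
Cation: ligand charges sum to -1; for the ion to be 3+, W = +4.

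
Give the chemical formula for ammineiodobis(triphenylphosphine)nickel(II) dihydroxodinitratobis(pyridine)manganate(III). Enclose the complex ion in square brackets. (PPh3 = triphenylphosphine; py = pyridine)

[NiI(NH3)(PPh3)2][Mn(NO3)2(OH)2(py)2]

Cation [Ni…]: ligand charges -1, Ni(II) ⇒ ion charge 1+.
Anion [Mn…]: ligand charges -4, Mn(III) ⇒ ion charge 1−.
One 1+ cation balances one 1− anion.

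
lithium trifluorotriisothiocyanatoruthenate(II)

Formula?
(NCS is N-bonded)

Ligands: 3 isothiocyanato (NCS, -1), 3 fluoro (F, -1). Ligand charge sum = -6.
With Ru in oxidation state +2, the complex ion is [Ru...]^4−.
Charge balance with lithium (+1) requires 1 complex ion per 4 lithium.

Li4[RuF3(NCS)3]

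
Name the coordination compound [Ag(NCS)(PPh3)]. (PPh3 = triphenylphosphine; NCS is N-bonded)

There is no counter-ion, so the complex is neutral overall.
Ligand charges: 1×triphenylphosphine (neutral), 1×isothiocyanato (-1 each); total -1. So Ag + (-1) = 0, giving Ag = +1.
Ligands are named alphabetically: isothiocyanato before triphenylphosphine.

isothiocyanato(triphenylphosphine)silver(I)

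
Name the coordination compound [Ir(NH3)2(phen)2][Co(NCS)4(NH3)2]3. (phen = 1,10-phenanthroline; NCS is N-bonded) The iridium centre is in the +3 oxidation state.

diamminebis(1,10-phenanthroline)iridium(III) diamminetetraisothiocyanatocobaltate(III)

Both ions are complex: the cation is named first with the plain metal name, the anion second with the -ate form; each ion's ligands are alphabetised independently.
Ir is given as +3; the cation's ligand charges sum to 0, so the complex cation is 3+.
With 3 anions per cation, each anion must be 3/3 = 1−.
Anion: ligand charges sum to -4; for the ion to be 1−, Co = +3.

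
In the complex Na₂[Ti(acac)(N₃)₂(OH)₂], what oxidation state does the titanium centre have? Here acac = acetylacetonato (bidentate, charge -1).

+3

2 sodium outside the brackets (+1 each) → the complex ion is 2−.
Ligand charges: 2×OH = -2; 1×acac = -1; 2×N3 = -2; sum -5.
Ti + (-5) = 2− ⇒ Ti is +3.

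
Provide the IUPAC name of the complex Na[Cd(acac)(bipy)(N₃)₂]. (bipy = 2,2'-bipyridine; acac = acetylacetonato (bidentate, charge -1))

sodium (acetylacetonato)diazido(2,2'-bipyridine)cadmate(II)

The 1 sodium counter-ion carries a total charge of +1, so each complex ion is 1−.
Ligand charges: 1×2,2'-bipyridine (neutral), 1×acetylacetonato (-1 each), 2×azido (-1 each); total -3. So Cd + (-3) = 1−, giving Cd = +2.
Ligands are named alphabetically: acetylacetonato before azido before bipyridine.
The complex ion is anionic, so cadmium takes the -ate form cadmate(II).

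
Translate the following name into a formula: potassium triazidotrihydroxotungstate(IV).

Ligands: 3 azido (N3, -1), 3 hydroxo (OH, -1). Ligand charge sum = -6.
With W in oxidation state +4, the complex ion is [W...]^2−.
Charge balance with potassium (+1) requires 1 complex ion per 2 potassium.

K2[W(N3)3(OH)3]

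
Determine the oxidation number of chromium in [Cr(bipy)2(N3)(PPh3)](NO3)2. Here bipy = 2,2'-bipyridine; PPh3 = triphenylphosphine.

+3

2 nitrate outside the brackets (-1 each) → the complex ion is 2+.
Ligand charges: 2×bipy neutral; 1×N3 = -1; 1×PPh3 neutral; sum -1.
Cr + (-1) = 2+ ⇒ Cr is +3.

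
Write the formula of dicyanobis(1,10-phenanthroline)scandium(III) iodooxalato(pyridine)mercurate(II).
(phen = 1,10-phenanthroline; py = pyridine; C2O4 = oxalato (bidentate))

Cation [Sc…]: ligand charges -2, Sc(III) ⇒ ion charge 1+.
Anion [Hg…]: ligand charges -3, Hg(II) ⇒ ion charge 1−.
One 1+ cation balances one 1− anion.

[Sc(CN)2(phen)2][Hg(C2O4)I(py)]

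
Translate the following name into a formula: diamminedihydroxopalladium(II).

[Pd(NH3)2(OH)2]

Ligands: 2 ammine (NH3, neutral), 2 hydroxo (OH, -1). Ligand charge sum = -2.
With Pd in oxidation state +2, the complex ion is [Pd...].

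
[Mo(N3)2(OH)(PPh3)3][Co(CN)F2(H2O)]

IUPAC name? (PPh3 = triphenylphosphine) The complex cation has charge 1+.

Both ions are complex: the cation is named first with the plain metal name, the anion second with the -ate form; each ion's ligands are alphabetised independently.
The complex cation is given as 1+; its ligand charges sum to -3, so Mo = +4.
A 1:1 salt means the anion carries the equal and opposite charge, 1−.
Anion: ligand charges sum to -3; for the ion to be 1−, Co = +2.

diazidohydroxotris(triphenylphosphine)molybdenum(IV) aquacyanodifluorocobaltate(II)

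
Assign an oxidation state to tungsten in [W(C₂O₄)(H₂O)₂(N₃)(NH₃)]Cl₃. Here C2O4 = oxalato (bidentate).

+6

3 chloride outside the brackets (-1 each) → the complex ion is 3+.
Ligand charges: 1×C2O4 = -2; 2×H2O neutral; 1×NH3 neutral; 1×N3 = -1; sum -3.
W + (-3) = 3+ ⇒ W is +6.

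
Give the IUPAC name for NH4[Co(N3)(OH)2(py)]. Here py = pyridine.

The 1 ammonium counter-ion carries a total charge of +1, so each complex ion is 1−.
Ligand charges: 1×pyridine (neutral), 1×azido (-1 each), 2×hydroxo (-1 each); total -3. So Co + (-3) = 1−, giving Co = +2.
The complex ion is anionic, so cobalt takes the -ate form cobaltate(II).

ammonium azidodihydroxo(pyridine)cobaltate(II)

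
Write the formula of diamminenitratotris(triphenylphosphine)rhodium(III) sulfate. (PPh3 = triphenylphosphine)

[Rh(NH3)2(NO3)(PPh3)3]SO4

Ligands: 2 ammine (NH3, neutral), 1 nitrato (NO3, -1), 3 triphenylphosphine (PPh3, neutral). Ligand charge sum = -1.
With Rh in oxidation state +3, the complex ion is [Rh...]^2+.
Charge balance with sulfate (-2) requires 1 complex ion per 1 sulfate.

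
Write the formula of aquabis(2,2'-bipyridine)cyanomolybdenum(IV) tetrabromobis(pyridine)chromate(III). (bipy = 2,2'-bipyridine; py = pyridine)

[Mo(bipy)2(CN)(H2O)][CrBr4(py)2]3

Cation [Mo…]: ligand charges -1, Mo(IV) ⇒ ion charge 3+.
Anion [Cr…]: ligand charges -4, Cr(III) ⇒ ion charge 1−.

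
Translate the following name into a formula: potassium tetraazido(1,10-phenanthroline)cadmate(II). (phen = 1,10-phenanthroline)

Ligands: 1 1,10-phenanthroline (phen, neutral), 4 azido (N3, -1). Ligand charge sum = -4.
Charge balance with potassium (+1) requires 1 complex ion per 2 potassium.

K2[Cd(N3)4(phen)]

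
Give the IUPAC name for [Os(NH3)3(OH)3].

There is no counter-ion, so the complex is neutral overall.
Ligand charges: 3×ammine (neutral), 3×hydroxo (-1 each); total -3. So Os + (-3) = 0, giving Os = +3.
Ligands are named alphabetically: ammine before hydroxo.

triamminetrihydroxoosmium(III)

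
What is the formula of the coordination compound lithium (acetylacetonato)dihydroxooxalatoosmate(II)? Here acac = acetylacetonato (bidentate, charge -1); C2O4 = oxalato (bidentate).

Ligands: 1 acetylacetonato (acac, -1), 1 oxalato (C2O4, -2), 2 hydroxo (OH, -1). Ligand charge sum = -5.
Charge balance with lithium (+1) requires 1 complex ion per 3 lithium.

Li3[Os(acac)(C2O4)(OH)2]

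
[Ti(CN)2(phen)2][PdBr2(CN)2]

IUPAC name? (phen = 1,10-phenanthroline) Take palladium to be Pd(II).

dicyanobis(1,10-phenanthroline)titanium(IV) dibromodicyanopalladate(II)

Both ions are complex: the cation is named first with the plain metal name, the anion second with the -ate form; each ion's ligands are alphabetised independently.
Pd is given as +2; the anion's ligand charges sum to -4, so the complex anion is 2−.
A 1:1 salt means the cation carries the equal and opposite charge, 2+.
Cation: ligand charges sum to -2; for the ion to be 2+, Ti = +4.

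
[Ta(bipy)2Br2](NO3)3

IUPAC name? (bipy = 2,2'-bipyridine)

The 3 nitrate counter-ions carry a total charge of -3, so each complex ion is 3+.
Ligand charges: 2×2,2'-bipyridine (neutral), 2×bromo (-1 each); total -2. So Ta + (-2) = 3+, giving Ta = +5.
Ligands are named alphabetically: bipyridine before bromo.

bis(2,2'-bipyridine)dibromotantalum(V) nitrate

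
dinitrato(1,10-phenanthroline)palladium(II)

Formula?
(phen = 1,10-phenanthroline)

[Pd(NO3)2(phen)]

Ligands: 2 nitrato (NO3, -1), 1 1,10-phenanthroline (phen, neutral). Ligand charge sum = -2.
With Pd in oxidation state +2, the complex ion is [Pd...].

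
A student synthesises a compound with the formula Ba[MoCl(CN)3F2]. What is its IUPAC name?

The 1 barium counter-ion carries a total charge of +2, so each complex ion is 2−.
Ligand charges: 2×fluoro (-1 each), 3×cyano (-1 each), 1×chloro (-1 each); total -6. So Mo + (-6) = 2−, giving Mo = +4.
Ligands are named alphabetically: chloro before cyano before fluoro.
The complex ion is anionic, so molybdenum takes the -ate form molybdate(IV).

barium chlorotricyanodifluoromolybdate(IV)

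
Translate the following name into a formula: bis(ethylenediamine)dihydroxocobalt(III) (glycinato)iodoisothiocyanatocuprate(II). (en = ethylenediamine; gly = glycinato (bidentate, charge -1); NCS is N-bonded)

[Co(en)2(OH)2][Cu(gly)I(NCS)]

Cation [Co…]: ligand charges -2, Co(III) ⇒ ion charge 1+.
Anion [Cu…]: ligand charges -3, Cu(II) ⇒ ion charge 1−.
One 1+ cation balances one 1− anion.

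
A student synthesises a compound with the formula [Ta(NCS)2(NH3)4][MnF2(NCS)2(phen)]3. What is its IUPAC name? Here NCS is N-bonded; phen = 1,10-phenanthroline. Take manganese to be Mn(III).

tetraamminediisothiocyanatotantalum(V) difluorodiisothiocyanato(1,10-phenanthroline)manganate(III)

Mn is given as +3; the anion's ligand charges sum to -4, so the complex anion is 1−.
With 3 anions per cation, the cation must be 3×1 = 3+.
Cation: ligand charges sum to -2; for the ion to be 3+, Ta = +5.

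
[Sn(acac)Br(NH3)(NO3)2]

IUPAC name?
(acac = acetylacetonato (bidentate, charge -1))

(acetylacetonato)amminebromodinitratotin(IV)

There is no counter-ion, so the complex is neutral overall.
Ligand charges: 2×nitrato (-1 each), 1×ammine (neutral), 1×bromo (-1 each), 1×acetylacetonato (-1 each); total -4. So Sn + (-4) = 0, giving Sn = +4.
Ligands are named alphabetically: acetylacetonato before ammine before bromo before nitrato.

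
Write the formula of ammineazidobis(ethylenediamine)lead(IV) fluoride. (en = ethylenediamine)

Ligands: 2 ethylenediamine (en, neutral), 1 azido (N3, -1), 1 ammine (NH3, neutral). Ligand charge sum = -1.
With Pb in oxidation state +4, the complex ion is [Pb...]^3+.
Charge balance with fluoride (-1) requires 1 complex ion per 3 fluoride.

[Pb(en)2(N3)(NH3)]F3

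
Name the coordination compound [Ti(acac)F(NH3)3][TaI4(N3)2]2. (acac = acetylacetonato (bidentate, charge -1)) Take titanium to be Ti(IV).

Both ions are complex: the cation is named first with the plain metal name, the anion second with the -ate form; each ion's ligands are alphabetised independently.
Ti is given as +4; the cation's ligand charges sum to -2, so the complex cation is 2+.
With 2 anions per cation, each anion must be 2/2 = 1−.
Anion: ligand charges sum to -6; for the ion to be 1−, Ta = +5.

(acetylacetonato)triamminefluorotitanium(IV) diazidotetraiodotantalate(V)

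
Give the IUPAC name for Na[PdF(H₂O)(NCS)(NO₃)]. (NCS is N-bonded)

The 1 sodium counter-ion carries a total charge of +1, so each complex ion is 1−.
Ligand charges: 1×fluoro (-1 each), 1×isothiocyanato (-1 each), 1×aqua (neutral), 1×nitrato (-1 each); total -3. So Pd + (-3) = 1−, giving Pd = +2.
Ligands are named alphabetically: aqua before fluoro before isothiocyanato before nitrato.
The complex ion is anionic, so palladium takes the -ate form palladate(II).

sodium aquafluoroisothiocyanatonitratopalladate(II)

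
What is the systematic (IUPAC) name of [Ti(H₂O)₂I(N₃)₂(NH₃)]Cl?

The 1 chloride counter-ion carries a total charge of -1, so each complex ion is 1+.
Ligand charges: 1×iodo (-1 each), 2×azido (-1 each), 2×aqua (neutral), 1×ammine (neutral); total -3. So Ti + (-3) = 1+, giving Ti = +4.
Ligands are named alphabetically: ammine before aqua before azido before iodo.

amminediaquadiazidoiodotitanium(IV) chloride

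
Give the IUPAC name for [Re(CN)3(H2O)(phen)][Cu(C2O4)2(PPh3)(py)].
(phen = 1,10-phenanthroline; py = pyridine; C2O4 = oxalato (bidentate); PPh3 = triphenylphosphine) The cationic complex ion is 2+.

The complex cation is given as 2+; its ligand charges sum to -3, so Re = +5.
A 1:1 salt means the anion carries the equal and opposite charge, 2−.
Anion: ligand charges sum to -4; for the ion to be 2−, Cu = +2.

aquatricyano(1,10-phenanthroline)rhenium(V) dioxalato(pyridine)(triphenylphosphine)cuprate(II)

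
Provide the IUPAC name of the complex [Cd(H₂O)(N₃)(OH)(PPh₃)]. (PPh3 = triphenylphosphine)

aquaazidohydroxo(triphenylphosphine)cadmium(II)

There is no counter-ion, so the complex is neutral overall.
Ligand charges: 1×triphenylphosphine (neutral), 1×hydroxo (-1 each), 1×aqua (neutral), 1×azido (-1 each); total -2. So Cd + (-2) = 0, giving Cd = +2.
Ligands are named alphabetically: aqua before azido before hydroxo before triphenylphosphine.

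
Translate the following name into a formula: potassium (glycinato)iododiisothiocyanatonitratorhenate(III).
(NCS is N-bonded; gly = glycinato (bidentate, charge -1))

Ligands: 1 iodo (I, -1), 2 isothiocyanato (NCS, -1), 1 nitrato (NO3, -1), 1 glycinato (gly, -1). Ligand charge sum = -5.
With Re in oxidation state +3, the complex ion is [Re...]^2−.
Charge balance with potassium (+1) requires 1 complex ion per 2 potassium.

K2[Re(gly)I(NCS)2(NO3)]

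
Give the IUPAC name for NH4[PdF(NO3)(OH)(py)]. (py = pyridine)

The 1 ammonium counter-ion carries a total charge of +1, so each complex ion is 1−.
Ligand charges: 1×fluoro (-1 each), 1×nitrato (-1 each), 1×pyridine (neutral), 1×hydroxo (-1 each); total -3. So Pd + (-3) = 1−, giving Pd = +2.
The complex ion is anionic, so palladium takes the -ate form palladate(II).

ammonium fluorohydroxonitrato(pyridine)palladate(II)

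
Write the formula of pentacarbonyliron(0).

Ligands: 5 carbonyl (CO, neutral). Ligand charge sum = 0.
With Fe in oxidation state 0, the complex ion is [Fe...].

[Fe(CO)5]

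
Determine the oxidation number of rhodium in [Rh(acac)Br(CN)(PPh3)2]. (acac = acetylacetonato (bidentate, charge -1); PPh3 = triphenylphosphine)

No counter-ion: the bracketed complex is neutral.
Ligand charges: 1×acac = -1; 2×PPh3 neutral; 1×CN = -1; 1×Br = -1; sum -3.
Rh + (-3) = 0 ⇒ Rh is +3.

+3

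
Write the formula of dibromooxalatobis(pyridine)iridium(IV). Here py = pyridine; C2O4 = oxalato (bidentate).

[IrBr2(C2O4)(py)2]

Ligands: 2 pyridine (py, neutral), 1 oxalato (C2O4, -2), 2 bromo (Br, -1). Ligand charge sum = -4.
With Ir in oxidation state +4, the complex ion is [Ir...].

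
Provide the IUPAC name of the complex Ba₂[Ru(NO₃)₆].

The 2 barium counter-ions carry a total charge of +4, so each complex ion is 4−.
Ligand charges: 6×nitrato (-1 each); total -6. So Ru + (-6) = 4−, giving Ru = +2.
The complex ion is anionic, so ruthenium takes the -ate form ruthenate(II).

barium hexanitratoruthenate(II)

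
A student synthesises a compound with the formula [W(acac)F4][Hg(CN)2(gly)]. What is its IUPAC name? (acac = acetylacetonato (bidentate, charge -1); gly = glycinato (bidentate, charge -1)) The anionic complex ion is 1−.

Both ions are complex: the cation is named first with the plain metal name, the anion second with the -ate form; each ion's ligands are alphabetised independently.
The complex anion is given as 1−; its ligand charges sum to -3, so Hg = +2.
A 1:1 salt means the cation carries the equal and opposite charge, 1+.
Cation: ligand charges sum to -5; for the ion to be 1+, W = +6.

(acetylacetonato)tetrafluorotungsten(VI) dicyano(glycinato)mercurate(II)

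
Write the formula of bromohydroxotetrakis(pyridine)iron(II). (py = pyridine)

Ligands: 4 pyridine (py, neutral), 1 bromo (Br, -1), 1 hydroxo (OH, -1). Ligand charge sum = -2.
With Fe in oxidation state +2, the complex ion is [Fe...].

[FeBr(OH)(py)4]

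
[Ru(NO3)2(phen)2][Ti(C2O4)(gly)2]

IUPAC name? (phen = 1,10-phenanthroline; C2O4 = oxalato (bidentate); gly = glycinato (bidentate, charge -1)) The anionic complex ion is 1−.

Both ions are complex: the cation is named first with the plain metal name, the anion second with the -ate form; each ion's ligands are alphabetised independently.
The complex anion is given as 1−; its ligand charges sum to -4, so Ti = +3.
A 1:1 salt means the cation carries the equal and opposite charge, 1+.
Cation: ligand charges sum to -2; for the ion to be 1+, Ru = +3.

dinitratobis(1,10-phenanthroline)ruthenium(III) bis(glycinato)oxalatotitanate(III)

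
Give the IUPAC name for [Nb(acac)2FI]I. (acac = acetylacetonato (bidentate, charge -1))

The 1 iodide counter-ion carries a total charge of -1, so each complex ion is 1+.
Ligand charges: 1×iodo (-1 each), 2×acetylacetonato (-1 each), 1×fluoro (-1 each); total -4. So Nb + (-4) = 1+, giving Nb = +5.
Ligands are named alphabetically: acetylacetonato before fluoro before iodo.

bis(acetylacetonato)fluoroiodoniobium(V) iodide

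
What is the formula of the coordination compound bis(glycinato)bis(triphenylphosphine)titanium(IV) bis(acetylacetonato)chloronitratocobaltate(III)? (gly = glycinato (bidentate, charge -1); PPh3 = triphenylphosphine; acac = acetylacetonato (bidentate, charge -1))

Cation [Ti…]: ligand charges -2, Ti(IV) ⇒ ion charge 2+.
Anion [Co…]: ligand charges -4, Co(III) ⇒ ion charge 1−.
One 2+ cation requires 2 of the 1− anion.

[Ti(gly)2(PPh3)2][Co(acac)2Cl(NO3)]2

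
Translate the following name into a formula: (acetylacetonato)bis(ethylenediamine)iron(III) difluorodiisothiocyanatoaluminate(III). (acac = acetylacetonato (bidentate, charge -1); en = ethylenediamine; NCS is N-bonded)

Cation [Fe…]: ligand charges -1, Fe(III) ⇒ ion charge 2+.
Anion [Al…]: ligand charges -4, Al(III) ⇒ ion charge 1−.
One 2+ cation requires 2 of the 1− anion.

[Fe(acac)(en)2][AlF2(NCS)2]2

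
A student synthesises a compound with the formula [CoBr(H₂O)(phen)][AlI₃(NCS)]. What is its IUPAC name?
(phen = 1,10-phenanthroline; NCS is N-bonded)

Both ions are complex: the cation is named first with the plain metal name, the anion second with the -ate form; each ion's ligands are alphabetised independently.
Aluminium is always +3 in its complexes; the anion's ligand charges sum to -4, so the complex anion is 1−.
A 1:1 salt means the cation carries the equal and opposite charge, 1+.
Cation: ligand charges sum to -1; for the ion to be 1+, Co = +2.

aquabromo(1,10-phenanthroline)cobalt(II) triiodoisothiocyanatoaluminate(III)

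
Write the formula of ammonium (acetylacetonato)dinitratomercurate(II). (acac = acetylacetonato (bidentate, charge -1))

Ligands: 1 acetylacetonato (acac, -1), 2 nitrato (NO3, -1). Ligand charge sum = -3.
With Hg in oxidation state +2, the complex ion is [Hg...]^1−.
Charge balance with ammonium (+1) requires 1 complex ion per 1 ammonium.

NH4[Hg(acac)(NO3)2]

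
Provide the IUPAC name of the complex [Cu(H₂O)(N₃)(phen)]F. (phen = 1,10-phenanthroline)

aquaazido(1,10-phenanthroline)copper(II) fluoride

The 1 fluoride counter-ion carries a total charge of -1, so each complex ion is 1+.
Ligand charges: 1×aqua (neutral), 1×azido (-1 each), 1×1,10-phenanthroline (neutral); total -1. So Cu + (-1) = 1+, giving Cu = +2.
Ligands are named alphabetically: aqua before azido before phenanthroline.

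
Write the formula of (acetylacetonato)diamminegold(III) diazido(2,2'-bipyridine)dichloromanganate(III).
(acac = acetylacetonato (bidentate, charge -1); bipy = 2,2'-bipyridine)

Cation [Au…]: ligand charges -1, Au(III) ⇒ ion charge 2+.
Anion [Mn…]: ligand charges -4, Mn(III) ⇒ ion charge 1−.

[Au(acac)(NH3)2][Mn(bipy)Cl2(N3)2]2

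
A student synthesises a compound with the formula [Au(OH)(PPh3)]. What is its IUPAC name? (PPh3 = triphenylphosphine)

hydroxo(triphenylphosphine)gold(I)

There is no counter-ion, so the complex is neutral overall.
Ligand charges: 1×hydroxo (-1 each), 1×triphenylphosphine (neutral); total -1. So Au + (-1) = 0, giving Au = +1.
Ligands are named alphabetically: hydroxo before triphenylphosphine.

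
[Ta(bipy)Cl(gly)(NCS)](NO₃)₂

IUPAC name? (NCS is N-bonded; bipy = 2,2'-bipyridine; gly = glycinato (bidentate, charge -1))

The 2 nitrate counter-ions carry a total charge of -2, so each complex ion is 2+.
Ligand charges: 1×isothiocyanato (-1 each), 1×2,2'-bipyridine (neutral), 1×glycinato (-1 each), 1×chloro (-1 each); total -3. So Ta + (-3) = 2+, giving Ta = +5.
Ligands are named alphabetically: bipyridine before chloro before glycinato before isothiocyanato.

(2,2'-bipyridine)chloro(glycinato)isothiocyanatotantalum(V) nitrate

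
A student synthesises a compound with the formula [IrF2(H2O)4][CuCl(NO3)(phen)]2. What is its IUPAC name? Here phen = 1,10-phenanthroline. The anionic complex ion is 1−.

The complex anion is given as 1−; its ligand charges sum to -2, so Cu = +1.
With 2 anions per cation, the cation must be 2×1 = 2+.
Cation: ligand charges sum to -2; for the ion to be 2+, Ir = +4.

tetraaquadifluoroiridium(IV) chloronitrato(1,10-phenanthroline)cuprate(I)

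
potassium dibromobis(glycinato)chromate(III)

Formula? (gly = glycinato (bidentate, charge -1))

K[CrBr2(gly)2]

Ligands: 2 bromo (Br, -1), 2 glycinato (gly, -1). Ligand charge sum = -4.
Charge balance with potassium (+1) requires 1 complex ion per 1 potassium.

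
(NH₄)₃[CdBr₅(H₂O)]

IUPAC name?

ammonium aquapentabromocadmate(II)

The 3 ammonium counter-ions carry a total charge of +3, so each complex ion is 3−.
Ligand charges: 5×bromo (-1 each), 1×aqua (neutral); total -5. So Cd + (-5) = 3−, giving Cd = +2.
The complex ion is anionic, so cadmium takes the -ate form cadmate(II).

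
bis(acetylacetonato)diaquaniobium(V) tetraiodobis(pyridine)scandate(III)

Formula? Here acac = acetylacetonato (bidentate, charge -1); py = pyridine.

Cation [Nb…]: ligand charges -2, Nb(V) ⇒ ion charge 3+.
Anion [Sc…]: ligand charges -4, Sc(III) ⇒ ion charge 1−.
One 3+ cation requires 3 of the 1− anion.

[Nb(acac)2(H2O)2][ScI4(py)2]3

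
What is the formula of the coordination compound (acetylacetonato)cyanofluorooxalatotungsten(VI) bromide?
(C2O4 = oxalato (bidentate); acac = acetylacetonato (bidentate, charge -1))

Ligands: 1 oxalato (C2O4, -2), 1 acetylacetonato (acac, -1), 1 cyano (CN, -1), 1 fluoro (F, -1). Ligand charge sum = -5.
With W in oxidation state +6, the complex ion is [W...]^1+.
Charge balance with bromide (-1) requires 1 complex ion per 1 bromide.

[W(acac)(C2O4)(CN)F]Br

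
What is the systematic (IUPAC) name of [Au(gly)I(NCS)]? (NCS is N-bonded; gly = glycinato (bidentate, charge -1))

There is no counter-ion, so the complex is neutral overall.
Ligand charges: 1×isothiocyanato (-1 each), 1×iodo (-1 each), 1×glycinato (-1 each); total -3. So Au + (-3) = 0, giving Au = +3.
Ligands are named alphabetically: glycinato before iodo before isothiocyanato.

(glycinato)iodoisothiocyanatogold(III)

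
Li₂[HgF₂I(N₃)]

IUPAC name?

lithium azidodifluoroiodomercurate(II)

The 2 lithium counter-ions carry a total charge of +2, so each complex ion is 2−.
Ligand charges: 1×iodo (-1 each), 1×azido (-1 each), 2×fluoro (-1 each); total -4. So Hg + (-4) = 2−, giving Hg = +2.
The complex ion is anionic, so mercury takes the -ate form mercurate(II).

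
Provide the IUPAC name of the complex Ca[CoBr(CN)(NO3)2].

The 1 calcium counter-ion carries a total charge of +2, so each complex ion is 2−.
Ligand charges: 1×bromo (-1 each), 2×nitrato (-1 each), 1×cyano (-1 each); total -4. So Co + (-4) = 2−, giving Co = +2.
The complex ion is anionic, so cobalt takes the -ate form cobaltate(II).

calcium bromocyanodinitratocobaltate(II)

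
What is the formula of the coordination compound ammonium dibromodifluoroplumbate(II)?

(NH4)2[PbBr2F2]

Ligands: 2 fluoro (F, -1), 2 bromo (Br, -1). Ligand charge sum = -4.
With Pb in oxidation state +2, the complex ion is [Pb...]^2−.
Charge balance with ammonium (+1) requires 1 complex ion per 2 ammonium.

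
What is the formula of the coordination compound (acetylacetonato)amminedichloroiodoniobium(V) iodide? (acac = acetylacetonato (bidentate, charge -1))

Ligands: 1 iodo (I, -1), 1 acetylacetonato (acac, -1), 2 chloro (Cl, -1), 1 ammine (NH3, neutral). Ligand charge sum = -4.
With Nb in oxidation state +5, the complex ion is [Nb...]^1+.
Charge balance with iodide (-1) requires 1 complex ion per 1 iodide.

[Nb(acac)Cl2I(NH3)]I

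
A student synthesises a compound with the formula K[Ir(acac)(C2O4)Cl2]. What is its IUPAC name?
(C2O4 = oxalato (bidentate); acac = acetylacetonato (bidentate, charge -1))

potassium (acetylacetonato)dichlorooxalatoiridate(IV)

The 1 potassium counter-ion carries a total charge of +1, so each complex ion is 1−.
Ligand charges: 2×chloro (-1 each), 1×oxalato (-2 each), 1×acetylacetonato (-1 each); total -5. So Ir + (-5) = 1−, giving Ir = +4.
Ligands are named alphabetically: acetylacetonato before chloro before oxalato.
The complex ion is anionic, so iridium takes the -ate form iridate(IV).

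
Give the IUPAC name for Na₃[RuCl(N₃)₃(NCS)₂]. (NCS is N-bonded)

sodium triazidochlorodiisothiocyanatoruthenate(III)

The 3 sodium counter-ions carry a total charge of +3, so each complex ion is 3−.
Ligand charges: 3×azido (-1 each), 1×chloro (-1 each), 2×isothiocyanato (-1 each); total -6. So Ru + (-6) = 3−, giving Ru = +3.
The complex ion is anionic, so ruthenium takes the -ate form ruthenate(III).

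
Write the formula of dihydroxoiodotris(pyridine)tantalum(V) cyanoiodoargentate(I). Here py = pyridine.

[TaI(OH)2(py)3][Ag(CN)I]2

Cation [Ta…]: ligand charges -3, Ta(V) ⇒ ion charge 2+.
Anion [Ag…]: ligand charges -2, Ag(I) ⇒ ion charge 1−.
One 2+ cation requires 2 of the 1− anion.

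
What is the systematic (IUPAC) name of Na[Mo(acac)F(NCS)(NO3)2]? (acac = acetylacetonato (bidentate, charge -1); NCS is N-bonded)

sodium (acetylacetonato)fluoroisothiocyanatodinitratomolybdate(IV)

The 1 sodium counter-ion carries a total charge of +1, so each complex ion is 1−.
Ligand charges: 1×acetylacetonato (-1 each), 1×isothiocyanato (-1 each), 1×fluoro (-1 each), 2×nitrato (-1 each); total -5. So Mo + (-5) = 1−, giving Mo = +4.
Ligands are named alphabetically: acetylacetonato before fluoro before isothiocyanato before nitrato.
The complex ion is anionic, so molybdenum takes the -ate form molybdate(IV).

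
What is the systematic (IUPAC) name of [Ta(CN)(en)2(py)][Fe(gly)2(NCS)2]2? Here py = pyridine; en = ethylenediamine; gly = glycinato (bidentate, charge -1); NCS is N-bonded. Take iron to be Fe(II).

cyanobis(ethylenediamine)(pyridine)tantalum(V) bis(glycinato)diisothiocyanatoferrate(II)

Both ions are complex: the cation is named first with the plain metal name, the anion second with the -ate form; each ion's ligands are alphabetised independently.
Fe is given as +2; the anion's ligand charges sum to -4, so the complex anion is 2−.
With 2 anions per cation, the cation must be 2×2 = 4+.
Cation: ligand charges sum to -1; for the ion to be 4+, Ta = +5.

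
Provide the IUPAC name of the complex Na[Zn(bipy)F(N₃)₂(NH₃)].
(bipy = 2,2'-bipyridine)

The 1 sodium counter-ion carries a total charge of +1, so each complex ion is 1−.
Ligand charges: 1×2,2'-bipyridine (neutral), 2×azido (-1 each), 1×fluoro (-1 each), 1×ammine (neutral); total -3. So Zn + (-3) = 1−, giving Zn = +2.
The complex ion is anionic, so zinc takes the -ate form zincate(II).

sodium amminediazido(2,2'-bipyridine)fluorozincate(II)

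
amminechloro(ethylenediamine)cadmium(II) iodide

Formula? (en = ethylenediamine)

Ligands: 1 chloro (Cl, -1), 1 ammine (NH3, neutral), 1 ethylenediamine (en, neutral). Ligand charge sum = -1.
With Cd in oxidation state +2, the complex ion is [Cd...]^1+.
Charge balance with iodide (-1) requires 1 complex ion per 1 iodide.

[CdCl(en)(NH3)]I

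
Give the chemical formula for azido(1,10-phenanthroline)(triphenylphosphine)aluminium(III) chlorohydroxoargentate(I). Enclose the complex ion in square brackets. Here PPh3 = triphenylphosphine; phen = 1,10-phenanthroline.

[Al(N3)(phen)(PPh3)][AgCl(OH)]2

Cation [Al…]: ligand charges -1, Al(III) ⇒ ion charge 2+.
Anion [Ag…]: ligand charges -2, Ag(I) ⇒ ion charge 1−.
One 2+ cation requires 2 of the 1− anion.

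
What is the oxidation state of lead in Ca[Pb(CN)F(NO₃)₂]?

1 calcium outside the brackets (+2 each) → the complex ion is 2−.
Ligand charges: 1×F = -1; 1×CN = -1; 2×NO3 = -2; sum -4.
Pb + (-4) = 2− ⇒ Pb is +2.

+2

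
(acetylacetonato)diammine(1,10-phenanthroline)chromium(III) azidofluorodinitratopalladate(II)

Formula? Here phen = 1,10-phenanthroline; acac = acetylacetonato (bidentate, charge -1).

[Cr(acac)(NH3)2(phen)][PdF(N3)(NO3)2]

Cation [Cr…]: ligand charges -1, Cr(III) ⇒ ion charge 2+.
Anion [Pd…]: ligand charges -4, Pd(II) ⇒ ion charge 2−.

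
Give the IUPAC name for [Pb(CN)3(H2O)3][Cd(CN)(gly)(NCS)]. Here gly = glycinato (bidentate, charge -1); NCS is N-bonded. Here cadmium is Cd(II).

triaquatricyanolead(IV) cyano(glycinato)isothiocyanatocadmate(II)

Cd is given as +2; the anion's ligand charges sum to -3, so the complex anion is 1−.
A 1:1 salt means the cation carries the equal and opposite charge, 1+.
Cation: ligand charges sum to -3; for the ion to be 1+, Pb = +4.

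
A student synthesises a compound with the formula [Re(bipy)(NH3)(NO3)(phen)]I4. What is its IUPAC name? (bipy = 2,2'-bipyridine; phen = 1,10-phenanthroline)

ammine(2,2'-bipyridine)nitrato(1,10-phenanthroline)rhenium(V) iodide

The 4 iodide counter-ions carry a total charge of -4, so each complex ion is 4+.
Ligand charges: 1×2,2'-bipyridine (neutral), 1×ammine (neutral), 1×nitrato (-1 each), 1×1,10-phenanthroline (neutral); total -1. So Re + (-1) = 4+, giving Re = +5.
Ligands are named alphabetically: ammine before bipyridine before nitrato before phenanthroline.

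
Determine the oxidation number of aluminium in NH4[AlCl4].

1 ammonium outside the brackets (+1 each) → the complex ion is 1−.
Ligand charges: 4×Cl = -4; sum -4.
Al + (-4) = 1− ⇒ Al is +3.

+3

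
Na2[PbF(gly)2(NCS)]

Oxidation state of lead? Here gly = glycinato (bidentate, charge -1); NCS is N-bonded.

+2

2 sodium outside the brackets (+1 each) → the complex ion is 2−.
Ligand charges: 2×gly = -2; 1×NCS = -1; 1×F = -1; sum -4.
Pb + (-4) = 2− ⇒ Pb is +2.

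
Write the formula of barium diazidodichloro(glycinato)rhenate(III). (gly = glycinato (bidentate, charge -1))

Ligands: 1 glycinato (gly, -1), 2 chloro (Cl, -1), 2 azido (N3, -1). Ligand charge sum = -5.
Charge balance with barium (+2) requires 1 complex ion per 1 barium.

Ba[ReCl2(gly)(N3)2]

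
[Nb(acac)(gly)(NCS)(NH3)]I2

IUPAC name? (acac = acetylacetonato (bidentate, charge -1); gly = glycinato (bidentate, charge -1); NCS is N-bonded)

The 2 iodide counter-ions carry a total charge of -2, so each complex ion is 2+.
Ligand charges: 1×acetylacetonato (-1 each), 1×ammine (neutral), 1×glycinato (-1 each), 1×isothiocyanato (-1 each); total -3. So Nb + (-3) = 2+, giving Nb = +5.
Ligands are named alphabetically: acetylacetonato before ammine before glycinato before isothiocyanato.

(acetylacetonato)ammine(glycinato)isothiocyanatoniobium(V) iodide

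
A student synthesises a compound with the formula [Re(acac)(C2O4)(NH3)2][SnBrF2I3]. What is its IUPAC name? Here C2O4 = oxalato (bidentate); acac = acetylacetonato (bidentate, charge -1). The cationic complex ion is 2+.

Both ions are complex: the cation is named first with the plain metal name, the anion second with the -ate form; each ion's ligands are alphabetised independently.
The complex cation is given as 2+; its ligand charges sum to -3, so Re = +5.
A 1:1 salt means the anion carries the equal and opposite charge, 2−.
Anion: ligand charges sum to -6; for the ion to be 2−, Sn = +4.

(acetylacetonato)diammineoxalatorhenium(V) bromodifluorotriiodostannate(IV)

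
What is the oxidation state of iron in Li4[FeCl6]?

+2

4 lithium outside the brackets (+1 each) → the complex ion is 4−.
Ligand charges: 6×Cl = -6; sum -6.
Fe + (-6) = 4− ⇒ Fe is +2.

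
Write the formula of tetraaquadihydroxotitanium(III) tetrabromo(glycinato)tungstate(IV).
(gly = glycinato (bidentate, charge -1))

Cation [Ti…]: ligand charges -2, Ti(III) ⇒ ion charge 1+.
Anion [W…]: ligand charges -5, W(IV) ⇒ ion charge 1−.

[Ti(H2O)4(OH)2][WBr4(gly)]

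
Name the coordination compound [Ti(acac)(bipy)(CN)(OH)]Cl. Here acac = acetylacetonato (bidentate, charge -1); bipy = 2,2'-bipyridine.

(acetylacetonato)(2,2'-bipyridine)cyanohydroxotitanium(IV) chloride

The 1 chloride counter-ion carries a total charge of -1, so each complex ion is 1+.
Ligand charges: 1×hydroxo (-1 each), 1×acetylacetonato (-1 each), 1×cyano (-1 each), 1×2,2'-bipyridine (neutral); total -3. So Ti + (-3) = 1+, giving Ti = +4.
Ligands are named alphabetically: acetylacetonato before bipyridine before cyano before hydroxo.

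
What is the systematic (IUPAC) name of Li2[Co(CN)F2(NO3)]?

The 2 lithium counter-ions carry a total charge of +2, so each complex ion is 2−.
Ligand charges: 2×fluoro (-1 each), 1×nitrato (-1 each), 1×cyano (-1 each); total -4. So Co + (-4) = 2−, giving Co = +2.
The complex ion is anionic, so cobalt takes the -ate form cobaltate(II).

lithium cyanodifluoronitratocobaltate(II)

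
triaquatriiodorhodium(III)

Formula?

[Rh(H2O)3I3]

Ligands: 3 iodo (I, -1), 3 aqua (H2O, neutral). Ligand charge sum = -3.
With Rh in oxidation state +3, the complex ion is [Rh...].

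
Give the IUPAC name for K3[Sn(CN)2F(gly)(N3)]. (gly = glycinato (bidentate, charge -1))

potassium azidodicyanofluoro(glycinato)stannate(II)

The 3 potassium counter-ions carry a total charge of +3, so each complex ion is 3−.
Ligand charges: 1×glycinato (-1 each), 1×azido (-1 each), 1×fluoro (-1 each), 2×cyano (-1 each); total -5. So Sn + (-5) = 3−, giving Sn = +2.
Ligands are named alphabetically: azido before cyano before fluoro before glycinato.
The complex ion is anionic, so tin takes the -ate form stannate(II).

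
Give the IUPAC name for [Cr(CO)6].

hexacarbonylchromium(0)

There is no counter-ion, so the complex is neutral overall.
Ligand charges: 6×carbonyl (neutral); total 0. So Cr + (0) = 0, giving Cr = 0.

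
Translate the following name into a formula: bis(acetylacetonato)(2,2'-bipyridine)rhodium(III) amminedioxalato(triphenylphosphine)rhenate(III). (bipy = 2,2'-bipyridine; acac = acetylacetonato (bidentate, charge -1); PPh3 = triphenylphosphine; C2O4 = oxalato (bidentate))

[Rh(acac)2(bipy)][Re(C2O4)2(NH3)(PPh3)]

Cation [Rh…]: ligand charges -2, Rh(III) ⇒ ion charge 1+.
Anion [Re…]: ligand charges -4, Re(III) ⇒ ion charge 1−.
One 1+ cation balances one 1− anion.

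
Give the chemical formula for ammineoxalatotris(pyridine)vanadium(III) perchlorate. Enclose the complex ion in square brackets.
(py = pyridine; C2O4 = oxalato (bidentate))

Ligands: 3 pyridine (py, neutral), 1 ammine (NH3, neutral), 1 oxalato (C2O4, -2). Ligand charge sum = -2.
Charge balance with perchlorate (-1) requires 1 complex ion per 1 perchlorate.

[V(C2O4)(NH3)(py)3]ClO4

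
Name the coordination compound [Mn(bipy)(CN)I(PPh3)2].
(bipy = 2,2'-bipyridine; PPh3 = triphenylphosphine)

(2,2'-bipyridine)cyanoiodobis(triphenylphosphine)manganese(II)

There is no counter-ion, so the complex is neutral overall.
Ligand charges: 1×2,2'-bipyridine (neutral), 1×cyano (-1 each), 2×triphenylphosphine (neutral), 1×iodo (-1 each); total -2. So Mn + (-2) = 0, giving Mn = +2.
Ligands are named alphabetically: bipyridine before cyano before iodo before triphenylphosphine.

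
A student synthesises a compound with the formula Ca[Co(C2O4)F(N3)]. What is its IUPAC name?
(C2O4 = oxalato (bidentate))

calcium azidofluorooxalatocobaltate(II)

The 1 calcium counter-ion carries a total charge of +2, so each complex ion is 2−.
Ligand charges: 1×fluoro (-1 each), 1×azido (-1 each), 1×oxalato (-2 each); total -4. So Co + (-4) = 2−, giving Co = +2.
Ligands are named alphabetically: azido before fluoro before oxalato.
The complex ion is anionic, so cobalt takes the -ate form cobaltate(II).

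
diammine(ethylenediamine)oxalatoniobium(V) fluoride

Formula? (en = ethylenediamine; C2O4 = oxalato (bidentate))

Ligands: 1 ethylenediamine (en, neutral), 2 ammine (NH3, neutral), 1 oxalato (C2O4, -2). Ligand charge sum = -2.
With Nb in oxidation state +5, the complex ion is [Nb...]^3+.
Charge balance with fluoride (-1) requires 1 complex ion per 3 fluoride.

[Nb(C2O4)(en)(NH3)2]F3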